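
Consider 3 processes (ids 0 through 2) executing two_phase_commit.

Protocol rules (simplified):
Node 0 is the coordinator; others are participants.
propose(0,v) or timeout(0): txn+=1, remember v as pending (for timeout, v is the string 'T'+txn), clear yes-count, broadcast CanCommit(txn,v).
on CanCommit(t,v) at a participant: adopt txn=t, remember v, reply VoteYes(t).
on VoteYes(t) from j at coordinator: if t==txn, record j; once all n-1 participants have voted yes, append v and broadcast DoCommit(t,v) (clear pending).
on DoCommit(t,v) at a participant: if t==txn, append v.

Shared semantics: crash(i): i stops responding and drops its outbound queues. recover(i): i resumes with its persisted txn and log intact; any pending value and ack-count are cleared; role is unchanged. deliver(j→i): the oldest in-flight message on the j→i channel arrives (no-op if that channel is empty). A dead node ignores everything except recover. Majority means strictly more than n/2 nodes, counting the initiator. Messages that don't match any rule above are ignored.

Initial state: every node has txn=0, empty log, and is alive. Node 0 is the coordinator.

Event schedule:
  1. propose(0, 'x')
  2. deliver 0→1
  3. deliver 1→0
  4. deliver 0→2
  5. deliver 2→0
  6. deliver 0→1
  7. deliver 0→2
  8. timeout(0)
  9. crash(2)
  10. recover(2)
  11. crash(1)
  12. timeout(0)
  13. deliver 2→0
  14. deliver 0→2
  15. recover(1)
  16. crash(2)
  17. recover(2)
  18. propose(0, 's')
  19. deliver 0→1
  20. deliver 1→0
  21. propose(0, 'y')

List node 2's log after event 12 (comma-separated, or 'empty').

x

1. propose(0,'x'):  <0:coor t1 ->
2. deliver 0→1:  <1:part t1 ->
3. deliver 1→0:  nop
4. deliver 0→2:  <2:part t1 ->
5. deliver 2→0:  <0:coor t1 x>
6. deliver 0→1:  <1:part t1 x>
7. deliver 0→2:  <2:part t1 x>
8. timeout(0):  <0:coor t2 x>
9. crash(2):  <2:✗part t1 x>
10. recover(2):  <2:part t1 x>
11. crash(1):  <1:✗part t1 x>
12. timeout(0):  <0:coor t3 x>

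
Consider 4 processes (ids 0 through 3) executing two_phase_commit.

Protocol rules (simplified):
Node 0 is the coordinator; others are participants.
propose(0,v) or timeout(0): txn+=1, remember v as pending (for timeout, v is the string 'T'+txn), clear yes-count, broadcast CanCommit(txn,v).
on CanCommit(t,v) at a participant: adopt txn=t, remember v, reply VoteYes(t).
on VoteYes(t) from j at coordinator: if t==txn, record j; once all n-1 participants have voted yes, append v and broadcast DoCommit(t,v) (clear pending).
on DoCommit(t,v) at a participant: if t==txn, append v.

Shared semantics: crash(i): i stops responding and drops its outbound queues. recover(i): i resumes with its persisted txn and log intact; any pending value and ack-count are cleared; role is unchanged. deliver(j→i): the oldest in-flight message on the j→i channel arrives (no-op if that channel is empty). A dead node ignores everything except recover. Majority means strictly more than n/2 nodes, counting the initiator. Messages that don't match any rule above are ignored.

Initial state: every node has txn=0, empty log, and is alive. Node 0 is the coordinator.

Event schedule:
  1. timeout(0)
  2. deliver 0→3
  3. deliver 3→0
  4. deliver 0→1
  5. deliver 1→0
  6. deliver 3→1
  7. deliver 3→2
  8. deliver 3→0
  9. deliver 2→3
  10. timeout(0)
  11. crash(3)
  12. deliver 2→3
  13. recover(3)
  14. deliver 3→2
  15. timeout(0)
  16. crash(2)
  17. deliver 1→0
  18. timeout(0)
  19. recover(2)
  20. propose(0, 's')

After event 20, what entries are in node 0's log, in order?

empty

step 1 timeout(0): 0={coor,t=1,log=-}
step 2 deliver 0→3: 3={part,t=1,log=-}
step 3 deliver 3→0: —
step 4 deliver 0→1: 1={part,t=1,log=-}
step 5 deliver 1→0: —
step 6 deliver 3→1: —
step 7 deliver 3→2: —
step 8 deliver 3→0: —
step 9 deliver 2→3: —
step 10 timeout(0): 0={coor,t=2,log=-}
step 11 crash(3): 3={✗part,t=1,log=-}
step 12 deliver 2→3: —
step 13 recover(3): 3={part,t=1,log=-}
step 14 deliver 3→2: —
step 15 timeout(0): 0={coor,t=3,log=-}
step 16 crash(2): 2={✗part,t=0,log=-}
step 17 deliver 1→0: —
step 18 timeout(0): 0={coor,t=4,log=-}
step 19 recover(2): 2={part,t=0,log=-}
step 20 propose(0,'s'): 0={coor,t=5,log=-}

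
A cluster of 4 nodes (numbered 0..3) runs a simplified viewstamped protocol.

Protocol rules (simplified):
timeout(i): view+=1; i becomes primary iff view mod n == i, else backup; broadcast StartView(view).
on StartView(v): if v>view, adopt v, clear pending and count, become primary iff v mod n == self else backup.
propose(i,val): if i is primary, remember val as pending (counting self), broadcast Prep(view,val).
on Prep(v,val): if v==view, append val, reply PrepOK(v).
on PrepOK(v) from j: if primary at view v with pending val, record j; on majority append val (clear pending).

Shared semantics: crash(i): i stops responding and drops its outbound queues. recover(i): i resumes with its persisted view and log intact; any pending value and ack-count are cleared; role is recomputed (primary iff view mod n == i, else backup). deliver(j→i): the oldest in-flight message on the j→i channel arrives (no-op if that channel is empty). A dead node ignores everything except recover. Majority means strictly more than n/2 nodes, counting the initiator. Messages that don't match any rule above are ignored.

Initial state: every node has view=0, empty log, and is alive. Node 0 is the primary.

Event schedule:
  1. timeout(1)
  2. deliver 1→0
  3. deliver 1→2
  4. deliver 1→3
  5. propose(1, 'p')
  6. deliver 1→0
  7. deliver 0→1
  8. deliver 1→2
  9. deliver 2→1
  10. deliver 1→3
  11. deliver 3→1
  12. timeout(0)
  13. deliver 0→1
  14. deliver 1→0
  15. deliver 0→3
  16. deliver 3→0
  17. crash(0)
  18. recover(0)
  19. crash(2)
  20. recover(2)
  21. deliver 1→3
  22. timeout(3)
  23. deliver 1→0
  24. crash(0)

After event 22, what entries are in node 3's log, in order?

p

after 1 — timeout(1): n1:prim/v1/[-]
after 2 — deliver 1→0: n0:back/v1/[-]
after 3 — deliver 1→2: n2:back/v1/[-]
after 4 — deliver 1→3: n3:back/v1/[-]
after 5 — propose(1,'p'): ·
after 6 — deliver 1→0: n0:back/v1/[p]
after 7 — deliver 0→1: ·
after 8 — deliver 1→2: n2:back/v1/[p]
after 9 — deliver 2→1: n1:prim/v1/[p]
after 10 — deliver 1→3: n3:back/v1/[p]
after 11 — deliver 3→1: ·
after 12 — timeout(0): n0:back/v2/[p]
after 13 — deliver 0→1: n1:back/v2/[p]
after 14 — deliver 1→0: ·
after 15 — deliver 0→3: n3:back/v2/[p]
after 16 — deliver 3→0: ·
after 17 — crash(0): n0:✗back/v2/[p]
after 18 — recover(0): n0:back/v2/[p]
after 19 — crash(2): n2:✗back/v1/[p]
after 20 — recover(2): n2:back/v1/[p]
after 21 — deliver 1→3: ·
after 22 — timeout(3): n3:prim/v3/[p]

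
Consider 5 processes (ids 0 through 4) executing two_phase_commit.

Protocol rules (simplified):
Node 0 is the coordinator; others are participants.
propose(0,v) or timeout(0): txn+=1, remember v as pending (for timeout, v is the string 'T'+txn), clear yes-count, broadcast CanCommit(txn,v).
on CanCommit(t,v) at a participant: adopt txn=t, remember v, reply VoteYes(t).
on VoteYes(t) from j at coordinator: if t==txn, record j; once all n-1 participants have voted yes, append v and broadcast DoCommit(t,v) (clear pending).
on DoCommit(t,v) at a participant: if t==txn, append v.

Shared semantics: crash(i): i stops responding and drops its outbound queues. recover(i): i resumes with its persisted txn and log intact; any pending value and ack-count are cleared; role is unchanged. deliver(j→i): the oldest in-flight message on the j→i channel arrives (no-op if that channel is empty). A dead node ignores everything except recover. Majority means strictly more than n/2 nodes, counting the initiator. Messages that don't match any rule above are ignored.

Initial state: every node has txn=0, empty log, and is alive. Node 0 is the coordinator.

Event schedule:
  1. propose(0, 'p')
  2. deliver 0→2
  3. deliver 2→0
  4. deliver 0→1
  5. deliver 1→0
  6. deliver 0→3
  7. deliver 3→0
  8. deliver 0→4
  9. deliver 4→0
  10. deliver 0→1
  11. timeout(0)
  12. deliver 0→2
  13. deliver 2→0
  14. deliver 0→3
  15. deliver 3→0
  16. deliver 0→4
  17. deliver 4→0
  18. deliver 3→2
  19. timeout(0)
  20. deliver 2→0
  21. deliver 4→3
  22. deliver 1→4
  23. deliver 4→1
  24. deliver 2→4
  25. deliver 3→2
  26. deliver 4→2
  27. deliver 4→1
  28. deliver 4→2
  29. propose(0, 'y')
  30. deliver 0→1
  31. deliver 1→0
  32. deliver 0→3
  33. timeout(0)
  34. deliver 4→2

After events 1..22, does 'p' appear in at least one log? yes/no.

yes

1. propose(0,'p'):  <0:coor t1 ->
2. deliver 0→2:  <2:part t1 ->
3. deliver 2→0:  nop
4. deliver 0→1:  <1:part t1 ->
5. deliver 1→0:  nop
6. deliver 0→3:  <3:part t1 ->
7. deliver 3→0:  nop
8. deliver 0→4:  <4:part t1 ->
9. deliver 4→0:  <0:coor t1 p>
10. deliver 0→1:  <1:part t1 p>
11. timeout(0):  <0:coor t2 p>
12. deliver 0→2:  <2:part t1 p>
13. deliver 2→0:  nop
14. deliver 0→3:  <3:part t1 p>
15. deliver 3→0:  nop
16. deliver 0→4:  <4:part t1 p>
17. deliver 4→0:  nop
18. deliver 3→2:  nop
19. timeout(0):  <0:coor t3 p>
20. deliver 2→0:  nop
21. deliver 4→3:  nop
22. deliver 1→4:  nop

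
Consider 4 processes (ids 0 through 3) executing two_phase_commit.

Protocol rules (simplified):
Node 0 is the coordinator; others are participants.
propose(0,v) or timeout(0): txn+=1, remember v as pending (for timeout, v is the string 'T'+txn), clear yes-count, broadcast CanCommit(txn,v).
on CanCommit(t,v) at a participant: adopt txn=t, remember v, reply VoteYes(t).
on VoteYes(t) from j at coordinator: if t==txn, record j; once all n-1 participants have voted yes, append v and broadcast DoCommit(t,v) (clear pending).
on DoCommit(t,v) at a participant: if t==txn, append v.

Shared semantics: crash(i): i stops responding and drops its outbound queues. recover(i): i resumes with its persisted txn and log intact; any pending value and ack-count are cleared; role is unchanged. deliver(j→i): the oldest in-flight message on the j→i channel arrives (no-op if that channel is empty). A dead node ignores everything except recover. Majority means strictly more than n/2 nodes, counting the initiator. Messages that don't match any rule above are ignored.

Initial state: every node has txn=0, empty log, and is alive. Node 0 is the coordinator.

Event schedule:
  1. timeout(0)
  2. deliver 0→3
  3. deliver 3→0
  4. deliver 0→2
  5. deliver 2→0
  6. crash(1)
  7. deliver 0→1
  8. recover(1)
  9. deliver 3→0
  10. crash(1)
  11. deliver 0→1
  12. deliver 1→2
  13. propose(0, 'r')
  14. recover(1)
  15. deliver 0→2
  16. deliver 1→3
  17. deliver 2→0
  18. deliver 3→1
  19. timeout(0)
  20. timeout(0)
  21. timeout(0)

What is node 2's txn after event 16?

2

1. timeout(0):  <0:coor t1 ->
2. deliver 0→3:  <3:part t1 ->
3. deliver 3→0:  nop
4. deliver 0→2:  <2:part t1 ->
5. deliver 2→0:  nop
6. crash(1):  <1:✗part t0 ->
7. deliver 0→1:  nop
8. recover(1):  <1:part t0 ->
9. deliver 3→0:  nop
10. crash(1):  <1:✗part t0 ->
11. deliver 0→1:  nop
12. deliver 1→2:  nop
13. propose(0,'r'):  <0:coor t2 ->
14. recover(1):  <1:part t0 ->
15. deliver 0→2:  <2:part t2 ->
16. deliver 1→3:  nop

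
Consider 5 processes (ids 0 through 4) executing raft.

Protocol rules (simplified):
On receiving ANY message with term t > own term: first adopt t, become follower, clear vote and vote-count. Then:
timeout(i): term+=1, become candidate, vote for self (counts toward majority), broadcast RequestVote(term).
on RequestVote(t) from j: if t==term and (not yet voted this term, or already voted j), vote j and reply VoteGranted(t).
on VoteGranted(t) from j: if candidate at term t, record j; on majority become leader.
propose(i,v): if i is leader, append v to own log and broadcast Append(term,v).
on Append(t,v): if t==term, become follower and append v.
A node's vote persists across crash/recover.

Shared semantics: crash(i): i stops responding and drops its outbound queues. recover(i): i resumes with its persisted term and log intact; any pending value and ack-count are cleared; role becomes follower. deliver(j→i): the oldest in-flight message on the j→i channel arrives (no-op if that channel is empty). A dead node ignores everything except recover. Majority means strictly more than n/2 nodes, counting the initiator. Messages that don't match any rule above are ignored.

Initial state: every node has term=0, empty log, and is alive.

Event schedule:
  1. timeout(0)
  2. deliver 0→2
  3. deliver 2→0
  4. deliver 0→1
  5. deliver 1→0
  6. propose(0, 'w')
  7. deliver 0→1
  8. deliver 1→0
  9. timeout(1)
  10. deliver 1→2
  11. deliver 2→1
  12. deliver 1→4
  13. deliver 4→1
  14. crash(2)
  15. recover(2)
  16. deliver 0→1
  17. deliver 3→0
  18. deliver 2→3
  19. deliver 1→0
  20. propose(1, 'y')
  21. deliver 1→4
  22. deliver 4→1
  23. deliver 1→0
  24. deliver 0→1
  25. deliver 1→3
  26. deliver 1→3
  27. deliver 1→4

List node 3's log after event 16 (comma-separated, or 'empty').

empty

after 1 — timeout(0): n0:cand/t1/[-]
after 2 — deliver 0→2: n2:foll/t1/[-]
after 3 — deliver 2→0: ·
after 4 — deliver 0→1: n1:foll/t1/[-]
after 5 — deliver 1→0: n0:lead/t1/[-]
after 6 — propose(0,'w'): n0:lead/t1/[w]
after 7 — deliver 0→1: n1:foll/t1/[w]
after 8 — deliver 1→0: ·
after 9 — timeout(1): n1:cand/t2/[w]
after 10 — deliver 1→2: n2:foll/t2/[-]
after 11 — deliver 2→1: ·
after 12 — deliver 1→4: n4:foll/t2/[-]
after 13 — deliver 4→1: n1:lead/t2/[w]
after 14 — crash(2): n2:✗foll/t2/[-]
after 15 — recover(2): n2:foll/t2/[-]
after 16 — deliver 0→1: ·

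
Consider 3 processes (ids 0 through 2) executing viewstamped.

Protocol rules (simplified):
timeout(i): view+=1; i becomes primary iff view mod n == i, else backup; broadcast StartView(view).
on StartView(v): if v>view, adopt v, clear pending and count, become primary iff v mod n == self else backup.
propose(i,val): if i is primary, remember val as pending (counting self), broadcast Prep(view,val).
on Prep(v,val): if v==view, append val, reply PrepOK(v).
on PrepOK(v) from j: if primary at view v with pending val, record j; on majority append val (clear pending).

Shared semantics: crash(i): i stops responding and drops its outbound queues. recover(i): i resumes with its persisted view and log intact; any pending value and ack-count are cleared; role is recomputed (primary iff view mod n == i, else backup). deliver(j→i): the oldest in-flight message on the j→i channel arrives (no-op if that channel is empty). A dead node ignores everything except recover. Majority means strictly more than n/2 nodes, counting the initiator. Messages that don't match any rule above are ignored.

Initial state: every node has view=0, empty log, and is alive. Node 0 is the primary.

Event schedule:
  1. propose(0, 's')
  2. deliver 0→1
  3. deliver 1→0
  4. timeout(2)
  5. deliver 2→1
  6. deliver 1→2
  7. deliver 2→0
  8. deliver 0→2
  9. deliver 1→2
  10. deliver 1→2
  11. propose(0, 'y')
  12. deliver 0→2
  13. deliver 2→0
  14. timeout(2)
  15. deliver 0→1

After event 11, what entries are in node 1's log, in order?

after 1 — propose(0,'s'): ·
after 2 — deliver 0→1: n1:back/v0/[s]
after 3 — deliver 1→0: n0:prim/v0/[s]
after 4 — timeout(2): n2:back/v1/[-]
after 5 — deliver 2→1: n1:prim/v1/[s]
after 6 — deliver 1→2: ·
after 7 — deliver 2→0: n0:back/v1/[s]
after 8 — deliver 0→2: ·
after 9 — deliver 1→2: ·
after 10 — deliver 1→2: ·
after 11 — propose(0,'y'): ·

s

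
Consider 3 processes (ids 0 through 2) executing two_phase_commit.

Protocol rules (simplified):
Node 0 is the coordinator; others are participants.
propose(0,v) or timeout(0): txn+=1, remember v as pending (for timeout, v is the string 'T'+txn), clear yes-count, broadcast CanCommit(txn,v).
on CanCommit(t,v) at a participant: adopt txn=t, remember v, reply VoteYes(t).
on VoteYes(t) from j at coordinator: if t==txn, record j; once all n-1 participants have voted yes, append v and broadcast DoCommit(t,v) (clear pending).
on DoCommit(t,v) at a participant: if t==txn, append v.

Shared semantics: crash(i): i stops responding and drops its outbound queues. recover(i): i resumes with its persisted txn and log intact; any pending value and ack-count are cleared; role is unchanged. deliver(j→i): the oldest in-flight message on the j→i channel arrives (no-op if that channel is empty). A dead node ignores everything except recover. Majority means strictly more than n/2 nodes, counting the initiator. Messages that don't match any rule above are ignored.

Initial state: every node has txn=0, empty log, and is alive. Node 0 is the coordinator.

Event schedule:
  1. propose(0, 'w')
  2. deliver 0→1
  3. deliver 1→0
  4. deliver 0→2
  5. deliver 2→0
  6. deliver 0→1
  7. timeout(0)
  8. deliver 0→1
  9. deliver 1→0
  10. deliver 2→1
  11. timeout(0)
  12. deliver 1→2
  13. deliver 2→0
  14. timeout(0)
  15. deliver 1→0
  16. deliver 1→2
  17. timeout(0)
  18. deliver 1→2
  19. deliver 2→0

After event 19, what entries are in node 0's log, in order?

step 1 propose(0,'w'): 0={coor,t=1,log=-}
step 2 deliver 0→1: 1={part,t=1,log=-}
step 3 deliver 1→0: —
step 4 deliver 0→2: 2={part,t=1,log=-}
step 5 deliver 2→0: 0={coor,t=1,log=w}
step 6 deliver 0→1: 1={part,t=1,log=w}
step 7 timeout(0): 0={coor,t=2,log=w}
step 8 deliver 0→1: 1={part,t=2,log=w}
step 9 deliver 1→0: —
step 10 deliver 2→1: —
step 11 timeout(0): 0={coor,t=3,log=w}
step 12 deliver 1→2: —
step 13 deliver 2→0: —
step 14 timeout(0): 0={coor,t=4,log=w}
step 15 deliver 1→0: —
step 16 deliver 1→2: —
step 17 timeout(0): 0={coor,t=5,log=w}
step 18 deliver 1→2: —
step 19 deliver 2→0: —

w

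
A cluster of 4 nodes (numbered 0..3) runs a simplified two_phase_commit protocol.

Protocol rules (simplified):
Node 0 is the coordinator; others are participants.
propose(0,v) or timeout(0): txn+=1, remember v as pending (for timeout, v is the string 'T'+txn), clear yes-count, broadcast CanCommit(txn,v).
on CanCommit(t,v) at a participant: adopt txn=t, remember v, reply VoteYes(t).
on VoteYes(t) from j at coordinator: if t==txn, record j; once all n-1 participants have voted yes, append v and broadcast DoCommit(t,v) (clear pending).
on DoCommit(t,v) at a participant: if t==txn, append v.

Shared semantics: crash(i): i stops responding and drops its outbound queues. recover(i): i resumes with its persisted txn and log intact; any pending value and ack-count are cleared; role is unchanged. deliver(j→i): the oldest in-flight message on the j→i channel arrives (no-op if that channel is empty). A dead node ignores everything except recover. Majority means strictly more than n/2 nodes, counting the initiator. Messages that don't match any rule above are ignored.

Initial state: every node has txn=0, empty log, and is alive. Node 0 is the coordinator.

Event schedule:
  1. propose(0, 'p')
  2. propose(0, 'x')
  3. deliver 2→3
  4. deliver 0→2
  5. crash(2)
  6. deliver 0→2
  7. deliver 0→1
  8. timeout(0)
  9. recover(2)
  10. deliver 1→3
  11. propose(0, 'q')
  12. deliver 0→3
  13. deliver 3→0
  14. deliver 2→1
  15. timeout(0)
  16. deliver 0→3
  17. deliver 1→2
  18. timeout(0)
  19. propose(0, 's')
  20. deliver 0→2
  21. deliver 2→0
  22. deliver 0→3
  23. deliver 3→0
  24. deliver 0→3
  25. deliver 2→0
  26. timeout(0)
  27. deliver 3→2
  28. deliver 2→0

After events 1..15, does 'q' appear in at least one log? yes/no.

no

e1 propose(0,'p'): 0[coor,t=1,-]
e2 propose(0,'x'): 0[coor,t=2,-]
e3 deliver 2→3: ·
e4 deliver 0→2: 2[part,t=1,-]
e5 crash(2): 2[✗part,t=1,-]
e6 deliver 0→2: ·
e7 deliver 0→1: 1[part,t=1,-]
e8 timeout(0): 0[coor,t=3,-]
e9 recover(2): 2[part,t=1,-]
e10 deliver 1→3: ·
e11 propose(0,'q'): 0[coor,t=4,-]
e12 deliver 0→3: 3[part,t=1,-]
e13 deliver 3→0: ·
e14 deliver 2→1: ·
e15 timeout(0): 0[coor,t=5,-]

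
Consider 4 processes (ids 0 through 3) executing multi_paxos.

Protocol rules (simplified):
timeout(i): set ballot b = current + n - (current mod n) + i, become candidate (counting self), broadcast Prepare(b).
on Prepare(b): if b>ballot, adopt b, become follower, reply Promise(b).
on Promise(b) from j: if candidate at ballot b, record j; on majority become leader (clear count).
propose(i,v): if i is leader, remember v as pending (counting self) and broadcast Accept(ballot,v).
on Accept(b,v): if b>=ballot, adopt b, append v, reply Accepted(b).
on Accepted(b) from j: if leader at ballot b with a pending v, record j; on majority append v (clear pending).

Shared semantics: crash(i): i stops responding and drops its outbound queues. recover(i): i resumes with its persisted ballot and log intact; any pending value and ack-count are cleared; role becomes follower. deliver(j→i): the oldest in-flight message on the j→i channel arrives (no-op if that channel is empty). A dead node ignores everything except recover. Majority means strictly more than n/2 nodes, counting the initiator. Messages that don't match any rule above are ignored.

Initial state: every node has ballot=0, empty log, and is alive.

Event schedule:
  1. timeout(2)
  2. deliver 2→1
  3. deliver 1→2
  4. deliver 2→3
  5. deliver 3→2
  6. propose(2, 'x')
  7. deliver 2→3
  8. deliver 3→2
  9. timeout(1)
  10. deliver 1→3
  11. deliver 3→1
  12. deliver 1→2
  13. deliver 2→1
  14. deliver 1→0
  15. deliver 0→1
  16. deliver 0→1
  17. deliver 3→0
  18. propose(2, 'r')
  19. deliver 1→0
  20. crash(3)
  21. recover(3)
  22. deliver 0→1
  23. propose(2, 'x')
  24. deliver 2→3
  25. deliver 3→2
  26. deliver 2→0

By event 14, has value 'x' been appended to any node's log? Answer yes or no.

1. timeout(2):  <2:cand b6 ->
2. deliver 2→1:  <1:foll b6 ->
3. deliver 1→2:  nop
4. deliver 2→3:  <3:foll b6 ->
5. deliver 3→2:  <2:lead b6 ->
6. propose(2,'x'):  nop
7. deliver 2→3:  <3:foll b6 x>
8. deliver 3→2:  nop
9. timeout(1):  <1:cand b9 ->
10. deliver 1→3:  <3:foll b9 x>
11. deliver 3→1:  nop
12. deliver 1→2:  <2:foll b9 ->
13. deliver 2→1:  nop
14. deliver 1→0:  <0:foll b9 ->

yes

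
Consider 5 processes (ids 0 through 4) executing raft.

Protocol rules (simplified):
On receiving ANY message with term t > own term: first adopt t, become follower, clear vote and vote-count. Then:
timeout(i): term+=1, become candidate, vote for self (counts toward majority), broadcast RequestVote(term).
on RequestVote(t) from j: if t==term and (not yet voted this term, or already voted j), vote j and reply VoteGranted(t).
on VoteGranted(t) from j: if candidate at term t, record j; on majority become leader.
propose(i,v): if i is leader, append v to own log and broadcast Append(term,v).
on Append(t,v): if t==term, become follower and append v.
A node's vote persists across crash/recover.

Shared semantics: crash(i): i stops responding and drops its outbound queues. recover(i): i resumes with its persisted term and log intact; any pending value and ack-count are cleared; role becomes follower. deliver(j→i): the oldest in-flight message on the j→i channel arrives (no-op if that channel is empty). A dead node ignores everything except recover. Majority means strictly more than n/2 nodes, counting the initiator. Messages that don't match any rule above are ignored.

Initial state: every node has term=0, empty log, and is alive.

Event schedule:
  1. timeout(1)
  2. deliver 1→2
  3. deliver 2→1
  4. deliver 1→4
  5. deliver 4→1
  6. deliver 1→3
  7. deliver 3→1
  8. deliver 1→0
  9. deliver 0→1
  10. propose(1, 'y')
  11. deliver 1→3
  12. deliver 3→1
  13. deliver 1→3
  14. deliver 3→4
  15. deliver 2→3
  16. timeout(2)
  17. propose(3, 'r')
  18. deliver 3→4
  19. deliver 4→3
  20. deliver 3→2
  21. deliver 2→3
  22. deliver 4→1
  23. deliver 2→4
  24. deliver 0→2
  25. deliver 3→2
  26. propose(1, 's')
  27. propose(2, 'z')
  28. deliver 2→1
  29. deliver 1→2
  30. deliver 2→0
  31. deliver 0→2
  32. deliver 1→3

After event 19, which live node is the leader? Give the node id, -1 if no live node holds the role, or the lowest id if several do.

step 1 timeout(1): 1={cand,t=1,log=-}
step 2 deliver 1→2: 2={foll,t=1,log=-}
step 3 deliver 2→1: —
step 4 deliver 1→4: 4={foll,t=1,log=-}
step 5 deliver 4→1: 1={lead,t=1,log=-}
step 6 deliver 1→3: 3={foll,t=1,log=-}
step 7 deliver 3→1: —
step 8 deliver 1→0: 0={foll,t=1,log=-}
step 9 deliver 0→1: —
step 10 propose(1,'y'): 1={lead,t=1,log=y}
step 11 deliver 1→3: 3={foll,t=1,log=y}
step 12 deliver 3→1: —
step 13 deliver 1→3: —
step 14 deliver 3→4: —
step 15 deliver 2→3: —
step 16 timeout(2): 2={cand,t=2,log=-}
step 17 propose(3,'r'): —
step 18 deliver 3→4: —
step 19 deliver 4→3: —

1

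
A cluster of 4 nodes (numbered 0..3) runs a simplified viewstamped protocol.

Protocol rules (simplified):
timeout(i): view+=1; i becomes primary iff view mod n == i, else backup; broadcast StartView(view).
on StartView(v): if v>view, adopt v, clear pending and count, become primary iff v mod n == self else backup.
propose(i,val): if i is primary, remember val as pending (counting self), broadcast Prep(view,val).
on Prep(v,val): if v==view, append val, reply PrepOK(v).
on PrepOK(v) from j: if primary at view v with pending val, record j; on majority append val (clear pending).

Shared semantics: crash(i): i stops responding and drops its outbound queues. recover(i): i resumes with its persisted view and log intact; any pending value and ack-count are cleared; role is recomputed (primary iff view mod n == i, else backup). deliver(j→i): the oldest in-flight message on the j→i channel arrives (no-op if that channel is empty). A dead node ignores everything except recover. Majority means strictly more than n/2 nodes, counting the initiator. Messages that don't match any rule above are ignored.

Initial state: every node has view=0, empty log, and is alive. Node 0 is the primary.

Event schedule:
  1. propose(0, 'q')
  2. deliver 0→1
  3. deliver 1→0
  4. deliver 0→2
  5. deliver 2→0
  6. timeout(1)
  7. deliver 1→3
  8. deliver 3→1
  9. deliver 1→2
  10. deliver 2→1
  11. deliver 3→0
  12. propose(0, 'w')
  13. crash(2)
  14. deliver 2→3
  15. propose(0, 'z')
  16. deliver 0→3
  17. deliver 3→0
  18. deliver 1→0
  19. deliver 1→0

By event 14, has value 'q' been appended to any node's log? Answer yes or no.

e1 propose(0,'q'): ·
e2 deliver 0→1: 1[back,v=0,q]
e3 deliver 1→0: ·
e4 deliver 0→2: 2[back,v=0,q]
e5 deliver 2→0: 0[prim,v=0,q]
e6 timeout(1): 1[prim,v=1,q]
e7 deliver 1→3: 3[back,v=1,-]
e8 deliver 3→1: ·
e9 deliver 1→2: 2[back,v=1,q]
e10 deliver 2→1: ·
e11 deliver 3→0: ·
e12 propose(0,'w'): ·
e13 crash(2): 2[✗back,v=1,q]
e14 deliver 2→3: ·

yes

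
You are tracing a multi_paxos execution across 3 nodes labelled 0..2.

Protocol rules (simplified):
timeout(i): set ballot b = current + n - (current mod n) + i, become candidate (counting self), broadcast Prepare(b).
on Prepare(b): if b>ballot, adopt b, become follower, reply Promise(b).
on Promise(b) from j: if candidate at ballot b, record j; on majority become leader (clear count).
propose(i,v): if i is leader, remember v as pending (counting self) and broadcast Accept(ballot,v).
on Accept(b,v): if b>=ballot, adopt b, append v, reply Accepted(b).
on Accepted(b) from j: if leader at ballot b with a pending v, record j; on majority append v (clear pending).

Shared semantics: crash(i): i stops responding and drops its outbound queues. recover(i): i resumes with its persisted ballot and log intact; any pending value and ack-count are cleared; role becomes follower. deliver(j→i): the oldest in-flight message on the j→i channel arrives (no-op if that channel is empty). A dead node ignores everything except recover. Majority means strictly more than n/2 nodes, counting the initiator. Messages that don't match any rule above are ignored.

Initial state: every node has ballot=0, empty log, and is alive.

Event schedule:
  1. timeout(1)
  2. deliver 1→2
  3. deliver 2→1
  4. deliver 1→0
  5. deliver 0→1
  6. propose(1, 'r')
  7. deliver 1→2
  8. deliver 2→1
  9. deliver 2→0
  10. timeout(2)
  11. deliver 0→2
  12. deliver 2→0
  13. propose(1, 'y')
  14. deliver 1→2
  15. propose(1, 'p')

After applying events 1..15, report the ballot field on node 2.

8

1. timeout(1):  <1:cand b4 ->
2. deliver 1→2:  <2:foll b4 ->
3. deliver 2→1:  <1:lead b4 ->
4. deliver 1→0:  <0:foll b4 ->
5. deliver 0→1:  nop
6. propose(1,'r'):  nop
7. deliver 1→2:  <2:foll b4 r>
8. deliver 2→1:  <1:lead b4 r>
9. deliver 2→0:  nop
10. timeout(2):  <2:cand b8 r>
11. deliver 0→2:  nop
12. deliver 2→0:  <0:foll b8 ->
13. propose(1,'y'):  nop
14. deliver 1→2:  nop
15. propose(1,'p'):  nop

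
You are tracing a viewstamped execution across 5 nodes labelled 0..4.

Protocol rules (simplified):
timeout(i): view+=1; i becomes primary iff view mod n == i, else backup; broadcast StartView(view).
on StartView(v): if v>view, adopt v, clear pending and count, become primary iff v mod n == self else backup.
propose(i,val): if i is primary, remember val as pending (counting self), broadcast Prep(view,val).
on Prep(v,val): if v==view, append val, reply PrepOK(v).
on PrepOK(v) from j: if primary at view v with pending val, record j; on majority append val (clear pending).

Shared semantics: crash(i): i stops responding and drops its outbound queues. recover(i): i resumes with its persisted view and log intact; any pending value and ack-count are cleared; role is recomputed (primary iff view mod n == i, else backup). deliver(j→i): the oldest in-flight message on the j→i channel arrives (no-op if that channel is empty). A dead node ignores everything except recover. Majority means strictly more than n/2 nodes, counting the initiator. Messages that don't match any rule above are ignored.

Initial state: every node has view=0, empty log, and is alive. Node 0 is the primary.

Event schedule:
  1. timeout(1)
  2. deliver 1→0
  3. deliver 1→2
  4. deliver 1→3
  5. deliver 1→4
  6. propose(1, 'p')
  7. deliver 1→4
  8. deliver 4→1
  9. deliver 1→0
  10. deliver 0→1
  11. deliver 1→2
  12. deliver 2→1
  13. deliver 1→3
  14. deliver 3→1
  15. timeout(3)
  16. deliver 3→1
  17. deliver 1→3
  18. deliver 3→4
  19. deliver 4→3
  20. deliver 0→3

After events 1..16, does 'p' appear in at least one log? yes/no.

e1 timeout(1): 1[prim,v=1,-]
e2 deliver 1→0: 0[back,v=1,-]
e3 deliver 1→2: 2[back,v=1,-]
e4 deliver 1→3: 3[back,v=1,-]
e5 deliver 1→4: 4[back,v=1,-]
e6 propose(1,'p'): ·
e7 deliver 1→4: 4[back,v=1,p]
e8 deliver 4→1: ·
e9 deliver 1→0: 0[back,v=1,p]
e10 deliver 0→1: 1[prim,v=1,p]
e11 deliver 1→2: 2[back,v=1,p]
e12 deliver 2→1: ·
e13 deliver 1→3: 3[back,v=1,p]
e14 deliver 3→1: ·
e15 timeout(3): 3[back,v=2,p]
e16 deliver 3→1: 1[back,v=2,p]

yes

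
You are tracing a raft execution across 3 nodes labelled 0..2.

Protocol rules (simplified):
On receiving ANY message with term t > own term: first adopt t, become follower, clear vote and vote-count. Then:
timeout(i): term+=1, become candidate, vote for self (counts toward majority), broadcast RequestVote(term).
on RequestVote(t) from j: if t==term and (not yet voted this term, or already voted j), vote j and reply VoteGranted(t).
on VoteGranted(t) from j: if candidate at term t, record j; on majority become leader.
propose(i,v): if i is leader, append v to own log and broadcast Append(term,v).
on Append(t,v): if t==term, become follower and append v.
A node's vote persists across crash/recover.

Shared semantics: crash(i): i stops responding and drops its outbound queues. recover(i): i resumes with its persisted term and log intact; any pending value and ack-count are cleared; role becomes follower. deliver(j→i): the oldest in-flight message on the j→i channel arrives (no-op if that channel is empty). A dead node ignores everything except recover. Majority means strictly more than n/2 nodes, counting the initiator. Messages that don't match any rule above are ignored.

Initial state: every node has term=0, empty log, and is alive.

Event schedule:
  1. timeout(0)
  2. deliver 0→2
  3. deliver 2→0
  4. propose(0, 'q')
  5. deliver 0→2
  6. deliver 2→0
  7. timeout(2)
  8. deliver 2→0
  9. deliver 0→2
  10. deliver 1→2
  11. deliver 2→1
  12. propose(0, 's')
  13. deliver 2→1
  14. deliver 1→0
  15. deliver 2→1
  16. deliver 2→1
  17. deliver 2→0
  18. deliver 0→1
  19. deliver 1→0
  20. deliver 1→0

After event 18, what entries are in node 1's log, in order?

empty

1. timeout(0):  <0:cand t1 ->
2. deliver 0→2:  <2:foll t1 ->
3. deliver 2→0:  <0:lead t1 ->
4. propose(0,'q'):  <0:lead t1 q>
5. deliver 0→2:  <2:foll t1 q>
6. deliver 2→0:  nop
7. timeout(2):  <2:cand t2 q>
8. deliver 2→0:  <0:foll t2 q>
9. deliver 0→2:  <2:lead t2 q>
10. deliver 1→2:  nop
11. deliver 2→1:  <1:foll t2 ->
12. propose(0,'s'):  nop
13. deliver 2→1:  nop
14. deliver 1→0:  nop
15. deliver 2→1:  nop
16. deliver 2→1:  nop
17. deliver 2→0:  nop
18. deliver 0→1:  nop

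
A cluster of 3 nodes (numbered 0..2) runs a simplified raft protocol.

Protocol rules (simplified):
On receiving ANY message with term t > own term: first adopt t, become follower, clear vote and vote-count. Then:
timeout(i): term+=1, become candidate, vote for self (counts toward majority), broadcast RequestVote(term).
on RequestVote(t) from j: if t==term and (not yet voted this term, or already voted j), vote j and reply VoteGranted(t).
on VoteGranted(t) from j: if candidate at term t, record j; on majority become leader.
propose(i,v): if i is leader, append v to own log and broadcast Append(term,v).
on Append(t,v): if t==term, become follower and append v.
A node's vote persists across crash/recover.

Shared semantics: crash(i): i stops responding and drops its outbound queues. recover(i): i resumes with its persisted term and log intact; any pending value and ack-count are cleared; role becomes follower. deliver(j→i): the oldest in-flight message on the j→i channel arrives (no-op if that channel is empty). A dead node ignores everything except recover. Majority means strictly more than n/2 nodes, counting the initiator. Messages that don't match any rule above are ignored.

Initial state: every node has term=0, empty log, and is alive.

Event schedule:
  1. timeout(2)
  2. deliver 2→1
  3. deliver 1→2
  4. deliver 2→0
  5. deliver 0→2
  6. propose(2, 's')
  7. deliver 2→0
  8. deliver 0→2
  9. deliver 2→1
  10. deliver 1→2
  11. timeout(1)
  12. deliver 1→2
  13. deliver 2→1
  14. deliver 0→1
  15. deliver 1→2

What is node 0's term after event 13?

1

[1] timeout(2) → N2(cand t1 [-])
[2] deliver 2→1 → N1(foll t1 [-])
[3] deliver 1→2 → N2(lead t1 [-])
[4] deliver 2→0 → N0(foll t1 [-])
[5] deliver 0→2 → ∅
[6] propose(2,'s') → N2(lead t1 [s])
[7] deliver 2→0 → N0(foll t1 [s])
[8] deliver 0→2 → ∅
[9] deliver 2→1 → N1(foll t1 [s])
[10] deliver 1→2 → ∅
[11] timeout(1) → N1(cand t2 [s])
[12] deliver 1→2 → N2(foll t2 [s])
[13] deliver 2→1 → N1(lead t2 [s])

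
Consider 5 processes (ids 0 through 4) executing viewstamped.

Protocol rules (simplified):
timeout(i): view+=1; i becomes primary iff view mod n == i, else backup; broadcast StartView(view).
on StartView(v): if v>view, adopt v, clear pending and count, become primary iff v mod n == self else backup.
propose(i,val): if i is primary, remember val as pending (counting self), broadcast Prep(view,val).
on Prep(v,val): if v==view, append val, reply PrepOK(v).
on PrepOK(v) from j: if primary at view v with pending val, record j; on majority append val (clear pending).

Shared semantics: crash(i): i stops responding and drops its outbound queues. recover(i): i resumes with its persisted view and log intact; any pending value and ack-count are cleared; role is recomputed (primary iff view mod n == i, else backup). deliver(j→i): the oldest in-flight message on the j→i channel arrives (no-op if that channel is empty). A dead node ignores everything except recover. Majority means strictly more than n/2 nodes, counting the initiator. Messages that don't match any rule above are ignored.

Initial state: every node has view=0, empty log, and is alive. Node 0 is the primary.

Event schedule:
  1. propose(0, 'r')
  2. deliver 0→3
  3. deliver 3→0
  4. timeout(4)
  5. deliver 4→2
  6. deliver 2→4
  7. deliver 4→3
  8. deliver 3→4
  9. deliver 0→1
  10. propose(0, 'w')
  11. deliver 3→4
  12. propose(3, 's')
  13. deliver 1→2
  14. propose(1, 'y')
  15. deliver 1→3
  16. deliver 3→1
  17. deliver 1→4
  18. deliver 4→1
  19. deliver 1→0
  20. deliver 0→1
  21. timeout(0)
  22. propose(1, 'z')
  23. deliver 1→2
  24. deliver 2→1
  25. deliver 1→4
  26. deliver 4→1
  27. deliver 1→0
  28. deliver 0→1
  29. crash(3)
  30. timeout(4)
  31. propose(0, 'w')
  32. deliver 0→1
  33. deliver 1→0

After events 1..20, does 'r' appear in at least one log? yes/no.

step 1 propose(0,'r'): —
step 2 deliver 0→3: 3={back,v=0,log=r}
step 3 deliver 3→0: —
step 4 timeout(4): 4={back,v=1,log=-}
step 5 deliver 4→2: 2={back,v=1,log=-}
step 6 deliver 2→4: —
step 7 deliver 4→3: 3={back,v=1,log=r}
step 8 deliver 3→4: —
step 9 deliver 0→1: 1={back,v=0,log=r}
step 10 propose(0,'w'): —
step 11 deliver 3→4: —
step 12 propose(3,'s'): —
step 13 deliver 1→2: —
step 14 propose(1,'y'): —
step 15 deliver 1→3: —
step 16 deliver 3→1: —
step 17 deliver 1→4: —
step 18 deliver 4→1: 1={prim,v=1,log=r}
step 19 deliver 1→0: —
step 20 deliver 0→1: —

yes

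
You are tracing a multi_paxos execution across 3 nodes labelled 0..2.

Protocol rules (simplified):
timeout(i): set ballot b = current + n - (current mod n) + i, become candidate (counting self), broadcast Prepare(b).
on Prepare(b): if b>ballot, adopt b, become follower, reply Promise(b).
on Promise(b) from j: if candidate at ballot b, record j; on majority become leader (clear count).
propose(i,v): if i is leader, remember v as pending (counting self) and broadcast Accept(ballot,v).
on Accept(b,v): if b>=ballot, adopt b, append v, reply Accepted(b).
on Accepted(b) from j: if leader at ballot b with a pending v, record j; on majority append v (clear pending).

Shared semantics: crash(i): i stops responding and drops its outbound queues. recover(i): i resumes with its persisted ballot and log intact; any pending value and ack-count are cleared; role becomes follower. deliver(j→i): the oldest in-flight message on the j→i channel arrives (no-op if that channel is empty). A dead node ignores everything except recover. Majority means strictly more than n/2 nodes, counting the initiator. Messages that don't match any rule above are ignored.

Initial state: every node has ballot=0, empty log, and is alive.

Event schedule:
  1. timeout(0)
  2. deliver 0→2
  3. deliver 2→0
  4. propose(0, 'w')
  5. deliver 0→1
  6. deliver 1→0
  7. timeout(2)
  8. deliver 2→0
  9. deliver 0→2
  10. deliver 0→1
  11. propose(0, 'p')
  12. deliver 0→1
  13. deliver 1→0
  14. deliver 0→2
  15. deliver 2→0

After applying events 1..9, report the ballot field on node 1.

3

1. timeout(0):  <0:cand b3 ->
2. deliver 0→2:  <2:foll b3 ->
3. deliver 2→0:  <0:lead b3 ->
4. propose(0,'w'):  nop
5. deliver 0→1:  <1:foll b3 ->
6. deliver 1→0:  nop
7. timeout(2):  <2:cand b8 ->
8. deliver 2→0:  <0:foll b8 ->
9. deliver 0→2:  nop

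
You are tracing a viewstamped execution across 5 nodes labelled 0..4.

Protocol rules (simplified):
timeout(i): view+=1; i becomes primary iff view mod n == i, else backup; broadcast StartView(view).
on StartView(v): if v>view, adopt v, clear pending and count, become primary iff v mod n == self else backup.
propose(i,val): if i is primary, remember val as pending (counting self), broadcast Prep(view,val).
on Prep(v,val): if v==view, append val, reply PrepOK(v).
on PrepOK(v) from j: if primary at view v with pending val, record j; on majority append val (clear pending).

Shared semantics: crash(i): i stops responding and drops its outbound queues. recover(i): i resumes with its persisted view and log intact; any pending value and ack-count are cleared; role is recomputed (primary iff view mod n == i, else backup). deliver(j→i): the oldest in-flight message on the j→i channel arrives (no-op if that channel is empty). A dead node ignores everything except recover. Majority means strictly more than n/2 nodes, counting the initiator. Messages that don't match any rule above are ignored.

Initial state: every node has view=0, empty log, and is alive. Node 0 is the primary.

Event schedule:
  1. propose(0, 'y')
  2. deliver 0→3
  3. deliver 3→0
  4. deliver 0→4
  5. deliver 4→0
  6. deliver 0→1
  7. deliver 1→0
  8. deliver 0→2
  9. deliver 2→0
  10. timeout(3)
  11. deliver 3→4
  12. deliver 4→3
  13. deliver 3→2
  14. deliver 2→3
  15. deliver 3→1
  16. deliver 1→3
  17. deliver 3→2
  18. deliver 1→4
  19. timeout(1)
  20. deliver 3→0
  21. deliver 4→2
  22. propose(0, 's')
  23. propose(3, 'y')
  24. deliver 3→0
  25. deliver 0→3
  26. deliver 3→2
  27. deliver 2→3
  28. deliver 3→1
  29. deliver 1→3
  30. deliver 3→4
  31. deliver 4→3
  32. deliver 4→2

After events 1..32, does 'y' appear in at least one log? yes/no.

after 1 — propose(0,'y'): ·
after 2 — deliver 0→3: n3:back/v0/[y]
after 3 — deliver 3→0: ·
after 4 — deliver 0→4: n4:back/v0/[y]
after 5 — deliver 4→0: n0:prim/v0/[y]
after 6 — deliver 0→1: n1:back/v0/[y]
after 7 — deliver 1→0: ·
after 8 — deliver 0→2: n2:back/v0/[y]
after 9 — deliver 2→0: ·
after 10 — timeout(3): n3:back/v1/[y]
after 11 — deliver 3→4: n4:back/v1/[y]
after 12 — deliver 4→3: ·
after 13 — deliver 3→2: n2:back/v1/[y]
after 14 — deliver 2→3: ·
after 15 — deliver 3→1: n1:prim/v1/[y]
after 16 — deliver 1→3: ·
after 17 — deliver 3→2: ·
after 18 — deliver 1→4: ·
after 19 — timeout(1): n1:back/v2/[y]
after 20 — deliver 3→0: n0:back/v1/[y]
after 21 — deliver 4→2: ·
after 22 — propose(0,'s'): ·
after 23 — propose(3,'y'): ·
after 24 — deliver 3→0: ·
after 25 — deliver 0→3: ·
after 26 — deliver 3→2: ·
after 27 — deliver 2→3: ·
after 28 — deliver 3→1: ·
after 29 — deliver 1→3: n3:back/v2/[y]
after 30 — deliver 3→4: ·
after 31 — deliver 4→3: ·
after 32 — deliver 4→2: ·

yes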